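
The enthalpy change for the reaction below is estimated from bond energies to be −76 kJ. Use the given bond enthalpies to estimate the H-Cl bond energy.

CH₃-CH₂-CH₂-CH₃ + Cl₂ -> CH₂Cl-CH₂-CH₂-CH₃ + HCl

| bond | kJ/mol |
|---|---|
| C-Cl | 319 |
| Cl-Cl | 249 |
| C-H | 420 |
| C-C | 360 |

D(H-Cl) ≈ 426 kJ/mol

Let D be the H-Cl bond energy.
Σ(broken) = 3×360 + 10×420 + 1×249 = 5529
Σ(formed) = 3×360 + 1×319 + 9×420 + 1×D = 5179 + D
ΔH = Σ(broken) − Σ(formed) = (5529) − (5179 + D) = +350 − D
Setting this equal to −76 kJ gives D = 426 kJ/mol.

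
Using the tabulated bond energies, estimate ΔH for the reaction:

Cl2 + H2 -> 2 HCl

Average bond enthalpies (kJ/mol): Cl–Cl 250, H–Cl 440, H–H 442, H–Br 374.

Bonds broken (reactants):
  Cl–Cl: 1 × 250 = 250
  H–H: 1 × 442 = 442
  Σ(broken) = 692 kJ
Bonds formed (products):
  H–Cl: 2 × 440 = 880
  Σ(formed) = 880 kJ
ΔH = Σ(broken) − Σ(formed) = 692 − 880 = −188 kJ

ΔH ≈ −188 kJ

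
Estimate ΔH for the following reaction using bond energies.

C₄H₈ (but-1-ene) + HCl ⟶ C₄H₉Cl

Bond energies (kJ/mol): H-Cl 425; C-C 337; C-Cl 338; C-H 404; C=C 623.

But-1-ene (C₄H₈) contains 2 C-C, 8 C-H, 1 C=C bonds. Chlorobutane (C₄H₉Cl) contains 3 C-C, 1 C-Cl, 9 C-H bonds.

ΔH ≈ −31 kJ

Bonds broken (reactants):
  C-C: 2 × 337 = 674
  C-H: 8 × 404 = 3232
  C=C: 1 × 623 = 623
  H-Cl: 1 × 425 = 425
  Σ(broken) = 4954 kJ
Bonds formed (products):
  C-C: 3 × 337 = 1011
  C-Cl: 1 × 338 = 338
  C-H: 9 × 404 = 3636
  Σ(formed) = 4985 kJ
ΔH = Σ(broken) − Σ(formed) = 4954 − 4985 = −31 kJ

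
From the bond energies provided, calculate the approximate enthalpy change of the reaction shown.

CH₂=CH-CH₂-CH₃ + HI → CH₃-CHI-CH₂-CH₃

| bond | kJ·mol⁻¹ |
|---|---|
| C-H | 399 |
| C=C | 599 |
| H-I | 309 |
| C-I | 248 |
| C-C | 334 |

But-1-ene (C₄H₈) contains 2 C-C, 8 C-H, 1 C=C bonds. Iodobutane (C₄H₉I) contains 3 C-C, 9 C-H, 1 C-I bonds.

ΔH ≈ −73 kJ

Bonds broken (reactants):
  C-C: 2 × 334 = 668
  C-H: 8 × 399 = 3192
  C=C: 1 × 599 = 599
  H-I: 1 × 309 = 309
  Σ(broken) = 4768 kJ
Bonds formed (products):
  C-C: 3 × 334 = 1002
  C-H: 9 × 399 = 3591
  C-I: 1 × 248 = 248
  Σ(formed) = 4841 kJ
ΔH = Σ(broken) − Σ(formed) = 4768 − 4841 = −73 kJ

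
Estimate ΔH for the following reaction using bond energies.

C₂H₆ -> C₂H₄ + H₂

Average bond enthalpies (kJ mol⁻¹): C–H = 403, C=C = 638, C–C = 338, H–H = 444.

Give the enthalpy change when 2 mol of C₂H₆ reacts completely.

ΔH = +124 kJ

Bonds broken (reactants):
  C–C: 1 × 338 = 338
  C–H: 6 × 403 = 2418
  Σ(broken) = 2756 kJ
Bonds formed (products):
  C–H: 4 × 403 = 1612
  C=C: 1 × 638 = 638
  H–H: 1 × 444 = 444
  Σ(formed) = 2694 kJ
ΔH = Σ(broken) − Σ(formed) = 2756 − 2694 = +62 kJ
For 2× the reaction as written: 2 × (+62) = +124 kJ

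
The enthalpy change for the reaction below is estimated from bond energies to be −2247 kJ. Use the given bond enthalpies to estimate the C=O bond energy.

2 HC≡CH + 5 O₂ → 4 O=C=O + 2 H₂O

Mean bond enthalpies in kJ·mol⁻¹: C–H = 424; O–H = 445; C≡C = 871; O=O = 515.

Let D be the C=O bond energy.
Σ(broken) = 2×871 + 4×424 + 5×515 = 6013
Σ(formed) = 8×D + 4×445 = 1780 + 8D
ΔH = Σ(broken) − Σ(formed) = (6013) − (1780 + 8D) = +4233 − 8D
Setting this equal to −2247 kJ gives 8D = 6480, so D = 810 kJ/mol.

D(C=O) ≈ 810 kJ/mol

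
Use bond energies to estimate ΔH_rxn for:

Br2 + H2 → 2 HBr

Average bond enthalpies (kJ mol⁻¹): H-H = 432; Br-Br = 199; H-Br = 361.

ΔH ≈ −91 kJ

Bonds broken (reactants):
  Br-Br: 1 × 199 = 199
  H-H: 1 × 432 = 432
  Σ(broken) = 631 kJ
Bonds formed (products):
  H-Br: 2 × 361 = 722
  Σ(formed) = 722 kJ
ΔH = Σ(broken) − Σ(formed) = 631 − 722 = −91 kJ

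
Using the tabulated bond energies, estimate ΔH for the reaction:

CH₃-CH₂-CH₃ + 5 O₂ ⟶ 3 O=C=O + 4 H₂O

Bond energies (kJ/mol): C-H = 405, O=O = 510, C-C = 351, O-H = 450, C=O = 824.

Bonds broken (reactants):
  C-C: 2 × 351 = 702
  C-H: 8 × 405 = 3240
  O=O: 5 × 510 = 2550
  Σ(broken) = 6492 kJ
Bonds formed (products):
  C=O: 6 × 824 = 4944
  O-H: 8 × 450 = 3600
  Σ(formed) = 8544 kJ
ΔH = Σ(broken) − Σ(formed) = 6492 − 8544 = −2052 kJ

ΔH ≈ −2052 kJ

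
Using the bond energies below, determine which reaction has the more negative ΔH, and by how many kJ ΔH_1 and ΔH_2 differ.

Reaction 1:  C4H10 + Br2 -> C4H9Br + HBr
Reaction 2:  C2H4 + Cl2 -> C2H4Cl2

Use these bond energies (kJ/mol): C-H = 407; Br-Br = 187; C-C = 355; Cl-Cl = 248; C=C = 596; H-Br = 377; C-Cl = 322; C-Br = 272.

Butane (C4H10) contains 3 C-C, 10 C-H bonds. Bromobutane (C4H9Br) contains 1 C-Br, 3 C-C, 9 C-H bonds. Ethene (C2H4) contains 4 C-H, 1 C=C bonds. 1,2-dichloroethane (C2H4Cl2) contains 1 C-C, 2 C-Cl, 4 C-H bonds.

Reaction 1:
  Bonds broken (reactants):
    Br-Br: 1 × 187 = 187
    C-C: 3 × 355 = 1065
    C-H: 10 × 407 = 4070
    Σ(broken) = 5322 kJ
  Bonds formed (products):
    C-Br: 1 × 272 = 272
    C-C: 3 × 355 = 1065
    C-H: 9 × 407 = 3663
    H-Br: 1 × 377 = 377
    Σ(formed) = 5377 kJ
  ΔH_1 = 5322 − 5377 = −55 kJ
Reaction 2:
  Bonds broken (reactants):
    C-H: 4 × 407 = 1628
    C=C: 1 × 596 = 596
    Cl-Cl: 1 × 248 = 248
    Σ(broken) = 2472 kJ
  Bonds formed (products):
    C-C: 1 × 355 = 355
    C-Cl: 2 × 322 = 644
    C-H: 4 × 407 = 1628
    Σ(formed) = 2627 kJ
  ΔH_2 = 2472 − 2627 = −155 kJ
ΔH_1 − ΔH_2 = +100 kJ, so reaction 2 has the more negative ΔH; |ΔH_1 − ΔH_2| = 100 kJ.

Reaction 2, by 100 kJ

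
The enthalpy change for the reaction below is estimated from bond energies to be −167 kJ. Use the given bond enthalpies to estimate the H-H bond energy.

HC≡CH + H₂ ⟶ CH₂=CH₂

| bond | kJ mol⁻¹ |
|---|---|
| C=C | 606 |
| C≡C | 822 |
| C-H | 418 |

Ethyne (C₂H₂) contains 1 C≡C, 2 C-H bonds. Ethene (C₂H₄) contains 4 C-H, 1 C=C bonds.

D(H-H) ≈ 453 kJ/mol

Let D be the H-H bond energy.
Σ(broken) = 1×822 + 2×418 + 1×D = 1658 + D
Σ(formed) = 4×418 + 1×606 = 2278
ΔH = Σ(broken) − Σ(formed) = (1658 + D) − (2278) = −620 + D
Setting this equal to −167 kJ gives D = 453 kJ/mol.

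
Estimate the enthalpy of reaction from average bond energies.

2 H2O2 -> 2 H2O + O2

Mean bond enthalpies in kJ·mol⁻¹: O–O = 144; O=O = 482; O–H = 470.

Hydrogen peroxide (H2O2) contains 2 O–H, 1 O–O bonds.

ΔH ≈ −194 kJ

Bonds broken (reactants):
  O–H: 4 × 470 = 1880
  O–O: 2 × 144 = 288
  Σ(broken) = 2168 kJ
Bonds formed (products):
  O–H: 4 × 470 = 1880
  O=O: 1 × 482 = 482
  Σ(formed) = 2362 kJ
ΔH = Σ(broken) − Σ(formed) = 2168 − 2362 = −194 kJ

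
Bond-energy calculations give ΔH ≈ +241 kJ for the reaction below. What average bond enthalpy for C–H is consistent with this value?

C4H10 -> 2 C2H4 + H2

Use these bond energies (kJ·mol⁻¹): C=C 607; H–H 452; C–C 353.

Let D be the C–H bond energy.
Σ(broken) = 3×353 + 10×D = 1059 + 10D
Σ(formed) = 8×D + 2×607 + 1×452 = 1666 + 8D
ΔH = Σ(broken) − Σ(formed) = (1059 + 10D) − (1666 + 8D) = −607 + 2D
Setting this equal to +241 kJ gives 2D = 848, so D = 424 kJ/mol.

D(C–H) ≈ 424 kJ/mol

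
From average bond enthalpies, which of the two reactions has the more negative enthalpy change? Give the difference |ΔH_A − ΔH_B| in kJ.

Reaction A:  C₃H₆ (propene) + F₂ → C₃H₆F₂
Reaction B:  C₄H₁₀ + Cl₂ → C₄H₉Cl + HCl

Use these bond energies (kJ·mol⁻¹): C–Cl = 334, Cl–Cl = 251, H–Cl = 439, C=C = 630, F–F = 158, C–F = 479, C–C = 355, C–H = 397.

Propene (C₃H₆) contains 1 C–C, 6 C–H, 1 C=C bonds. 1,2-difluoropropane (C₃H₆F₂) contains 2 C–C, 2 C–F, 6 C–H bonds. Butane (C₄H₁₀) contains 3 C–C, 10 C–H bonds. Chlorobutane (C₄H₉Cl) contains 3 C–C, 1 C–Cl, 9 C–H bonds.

Reaction A:
  Bonds broken (reactants):
    C–C: 1 × 355 = 355
    C–H: 6 × 397 = 2382
    C=C: 1 × 630 = 630
    F–F: 1 × 158 = 158
    Σ(broken) = 3525 kJ
  Bonds formed (products):
    C–C: 2 × 355 = 710
    C–F: 2 × 479 = 958
    C–H: 6 × 397 = 2382
    Σ(formed) = 4050 kJ
  ΔH_A = 3525 − 4050 = −525 kJ
Reaction B:
  Bonds broken (reactants):
    C–C: 3 × 355 = 1065
    C–H: 10 × 397 = 3970
    Cl–Cl: 1 × 251 = 251
    Σ(broken) = 5286 kJ
  Bonds formed (products):
    C–C: 3 × 355 = 1065
    C–Cl: 1 × 334 = 334
    C–H: 9 × 397 = 3573
    H–Cl: 1 × 439 = 439
    Σ(formed) = 5411 kJ
  ΔH_B = 5286 − 5411 = −125 kJ
ΔH_A − ΔH_B = −400 kJ, so reaction A has the more negative ΔH; |ΔH_A − ΔH_B| = 400 kJ.

Reaction A, by 400 kJ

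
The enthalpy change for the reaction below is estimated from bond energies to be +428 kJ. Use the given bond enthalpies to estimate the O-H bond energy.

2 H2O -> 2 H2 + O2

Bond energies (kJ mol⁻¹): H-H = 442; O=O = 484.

D(O-H) ≈ 449 kJ/mol

Let D be the O-H bond energy.
Σ(broken) = 4×D = 4D
Σ(formed) = 2×442 + 1×484 = 1368
ΔH = Σ(broken) − Σ(formed) = (4D) − (1368) = −1368 + 4D
Setting this equal to +428 kJ gives 4D = 1796, so D = 449 kJ/mol.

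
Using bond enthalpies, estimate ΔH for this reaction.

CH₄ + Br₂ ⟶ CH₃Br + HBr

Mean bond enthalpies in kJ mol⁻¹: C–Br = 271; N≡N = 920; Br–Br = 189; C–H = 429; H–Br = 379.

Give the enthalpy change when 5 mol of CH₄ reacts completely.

Bonds broken (reactants):
  Br–Br: 1 × 189 = 189
  C–H: 4 × 429 = 1716
  Σ(broken) = 1905 kJ
Bonds formed (products):
  C–Br: 1 × 271 = 271
  C–H: 3 × 429 = 1287
  H–Br: 1 × 379 = 379
  Σ(formed) = 1937 kJ
ΔH = Σ(broken) − Σ(formed) = 1905 − 1937 = −32 kJ
For 5× the reaction as written: 5 × (−32) = −160 kJ

ΔH = −160 kJ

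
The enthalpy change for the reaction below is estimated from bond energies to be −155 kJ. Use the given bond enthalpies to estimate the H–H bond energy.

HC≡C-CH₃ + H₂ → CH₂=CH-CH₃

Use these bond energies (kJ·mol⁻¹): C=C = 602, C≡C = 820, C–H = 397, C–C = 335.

D(H–H) ≈ 421 kJ/mol

Let D be the H–H bond energy.
Σ(broken) = 1×820 + 1×335 + 4×397 + 1×D = 2743 + D
Σ(formed) = 1×335 + 6×397 + 1×602 = 3319
ΔH = Σ(broken) − Σ(formed) = (2743 + D) − (3319) = −576 + D
Setting this equal to −155 kJ gives D = 421 kJ/mol.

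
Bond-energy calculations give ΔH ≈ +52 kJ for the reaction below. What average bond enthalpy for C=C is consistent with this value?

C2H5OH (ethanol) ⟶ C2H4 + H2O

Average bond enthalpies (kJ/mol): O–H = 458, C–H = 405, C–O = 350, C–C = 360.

Let D be the C=C bond energy.
Σ(broken) = 1×360 + 5×405 + 1×350 + 1×458 = 3193
Σ(formed) = 4×405 + 1×D + 2×458 = 2536 + D
ΔH = Σ(broken) − Σ(formed) = (3193) − (2536 + D) = +657 − D
Setting this equal to +52 kJ gives D = 605 kJ/mol.

D(C=C) ≈ 605 kJ/mol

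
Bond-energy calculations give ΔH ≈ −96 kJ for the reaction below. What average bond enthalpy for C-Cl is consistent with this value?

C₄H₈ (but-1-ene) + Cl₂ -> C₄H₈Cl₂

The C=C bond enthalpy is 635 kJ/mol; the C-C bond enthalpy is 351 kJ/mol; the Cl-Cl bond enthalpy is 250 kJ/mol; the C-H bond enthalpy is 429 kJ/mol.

D(C-Cl) ≈ 315 kJ/mol

Let D be the C-Cl bond energy.
Σ(broken) = 2×351 + 8×429 + 1×635 + 1×250 = 5019
Σ(formed) = 3×351 + 2×D + 8×429 = 4485 + 2D
ΔH = Σ(broken) − Σ(formed) = (5019) − (4485 + 2D) = +534 − 2D
Setting this equal to −96 kJ gives 2D = 630, so D = 315 kJ/mol.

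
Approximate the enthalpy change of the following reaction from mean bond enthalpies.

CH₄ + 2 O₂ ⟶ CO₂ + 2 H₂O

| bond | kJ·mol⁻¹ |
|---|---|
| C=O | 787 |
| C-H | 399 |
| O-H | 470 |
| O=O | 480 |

Bonds broken (reactants):
  C-H: 4 × 399 = 1596
  O=O: 2 × 480 = 960
  Σ(broken) = 2556 kJ
Bonds formed (products):
  C=O: 2 × 787 = 1574
  O-H: 4 × 470 = 1880
  Σ(formed) = 3454 kJ
ΔH = Σ(broken) − Σ(formed) = 2556 − 3454 = −898 kJ

ΔH ≈ −898 kJ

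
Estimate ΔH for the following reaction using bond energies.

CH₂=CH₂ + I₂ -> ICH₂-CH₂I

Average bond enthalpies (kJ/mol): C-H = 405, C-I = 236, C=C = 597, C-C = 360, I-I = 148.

ΔH ≈ −87 kJ

Bonds broken (reactants):
  C-H: 4 × 405 = 1620
  C=C: 1 × 597 = 597
  I-I: 1 × 148 = 148
  Σ(broken) = 2365 kJ
Bonds formed (products):
  C-C: 1 × 360 = 360
  C-H: 4 × 405 = 1620
  C-I: 2 × 236 = 472
  Σ(formed) = 2452 kJ
ΔH = Σ(broken) − Σ(formed) = 2365 − 2452 = −87 kJ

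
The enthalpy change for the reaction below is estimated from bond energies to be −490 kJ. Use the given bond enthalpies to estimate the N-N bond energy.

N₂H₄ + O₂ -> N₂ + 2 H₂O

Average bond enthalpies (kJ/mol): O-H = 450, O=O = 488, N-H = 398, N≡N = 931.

D(N-N) ≈ 161 kJ/mol

Let D be the N-N bond energy.
Σ(broken) = 4×398 + 1×D + 1×488 = 2080 + D
Σ(formed) = 1×931 + 4×450 = 2731
ΔH = Σ(broken) − Σ(formed) = (2080 + D) − (2731) = −651 + D
Setting this equal to −490 kJ gives D = 161 kJ/mol.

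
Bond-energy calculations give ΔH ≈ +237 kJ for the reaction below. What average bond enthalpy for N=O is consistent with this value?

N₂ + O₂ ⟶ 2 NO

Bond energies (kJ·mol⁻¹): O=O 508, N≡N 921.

D(N=O) ≈ 596 kJ/mol

Let D be the N=O bond energy.
Σ(broken) = 1×921 + 1×508 = 1429
Σ(formed) = 2×D = 2D
ΔH = Σ(broken) − Σ(formed) = (1429) − (2D) = +1429 − 2D
Setting this equal to +237 kJ gives 2D = 1192, so D = 596 kJ/mol.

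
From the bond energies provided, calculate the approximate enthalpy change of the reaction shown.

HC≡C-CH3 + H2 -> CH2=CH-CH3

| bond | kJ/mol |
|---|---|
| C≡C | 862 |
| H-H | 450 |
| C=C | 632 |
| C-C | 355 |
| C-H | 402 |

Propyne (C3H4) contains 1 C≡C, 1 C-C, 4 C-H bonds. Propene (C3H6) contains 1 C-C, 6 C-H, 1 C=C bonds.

Bonds broken (reactants):
  C≡C: 1 × 862 = 862
  C-C: 1 × 355 = 355
  C-H: 4 × 402 = 1608
  H-H: 1 × 450 = 450
  Σ(broken) = 3275 kJ
Bonds formed (products):
  C-C: 1 × 355 = 355
  C-H: 6 × 402 = 2412
  C=C: 1 × 632 = 632
  Σ(formed) = 3399 kJ
ΔH = Σ(broken) − Σ(formed) = 3275 − 3399 = −124 kJ

ΔH ≈ −124 kJ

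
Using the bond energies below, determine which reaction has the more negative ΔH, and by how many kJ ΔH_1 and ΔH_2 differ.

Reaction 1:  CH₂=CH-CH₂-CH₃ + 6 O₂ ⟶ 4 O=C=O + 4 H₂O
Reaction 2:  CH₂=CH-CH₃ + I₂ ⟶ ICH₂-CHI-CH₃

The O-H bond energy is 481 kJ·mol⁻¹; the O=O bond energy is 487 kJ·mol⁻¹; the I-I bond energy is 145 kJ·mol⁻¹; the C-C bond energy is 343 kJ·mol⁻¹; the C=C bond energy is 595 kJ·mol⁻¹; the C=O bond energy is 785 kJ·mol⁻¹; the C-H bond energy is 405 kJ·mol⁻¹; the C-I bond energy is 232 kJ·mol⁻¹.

Reaction 1, by 2618 kJ

Reaction 1:
  Bonds broken (reactants):
    C-C: 2 × 343 = 686
    C-H: 8 × 405 = 3240
    C=C: 1 × 595 = 595
    O=O: 6 × 487 = 2922
    Σ(broken) = 7443 kJ
  Bonds formed (products):
    C=O: 8 × 785 = 6280
    O-H: 8 × 481 = 3848
    Σ(formed) = 10128 kJ
  ΔH_1 = 7443 − 10128 = −2685 kJ
Reaction 2:
  Bonds broken (reactants):
    C-C: 1 × 343 = 343
    C-H: 6 × 405 = 2430
    C=C: 1 × 595 = 595
    I-I: 1 × 145 = 145
    Σ(broken) = 3513 kJ
  Bonds formed (products):
    C-C: 2 × 343 = 686
    C-H: 6 × 405 = 2430
    C-I: 2 × 232 = 464
    Σ(formed) = 3580 kJ
  ΔH_2 = 3513 − 3580 = −67 kJ
ΔH_1 − ΔH_2 = −2618 kJ, so reaction 1 has the more negative ΔH; |ΔH_1 − ΔH_2| = 2618 kJ.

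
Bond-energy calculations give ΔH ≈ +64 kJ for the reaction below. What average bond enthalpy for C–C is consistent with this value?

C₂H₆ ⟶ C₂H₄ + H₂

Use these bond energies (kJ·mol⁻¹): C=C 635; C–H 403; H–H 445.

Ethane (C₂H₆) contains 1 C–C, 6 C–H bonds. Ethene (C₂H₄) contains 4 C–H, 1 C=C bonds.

D(C–C) ≈ 338 kJ/mol

Let D be the C–C bond energy.
Σ(broken) = 1×D + 6×403 = 2418 + D
Σ(formed) = 4×403 + 1×635 + 1×445 = 2692
ΔH = Σ(broken) − Σ(formed) = (2418 + D) − (2692) = −274 + D
Setting this equal to +64 kJ gives D = 338 kJ/mol.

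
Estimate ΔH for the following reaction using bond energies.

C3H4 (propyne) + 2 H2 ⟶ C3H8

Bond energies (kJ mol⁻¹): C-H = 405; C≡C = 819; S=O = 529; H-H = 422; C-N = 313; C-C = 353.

Bonds broken (reactants):
  C≡C: 1 × 819 = 819
  C-C: 1 × 353 = 353
  C-H: 4 × 405 = 1620
  H-H: 2 × 422 = 844
  Σ(broken) = 3636 kJ
Bonds formed (products):
  C-C: 2 × 353 = 706
  C-H: 8 × 405 = 3240
  Σ(formed) = 3946 kJ
ΔH = Σ(broken) − Σ(formed) = 3636 − 3946 = −310 kJ

ΔH ≈ −310 kJ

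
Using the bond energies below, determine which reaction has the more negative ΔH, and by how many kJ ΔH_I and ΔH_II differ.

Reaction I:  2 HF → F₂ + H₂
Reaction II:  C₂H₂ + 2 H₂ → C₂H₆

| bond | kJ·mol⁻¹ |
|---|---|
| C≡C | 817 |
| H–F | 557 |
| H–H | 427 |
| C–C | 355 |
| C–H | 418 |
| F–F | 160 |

Reaction II, by 883 kJ

Reaction I:
  Bonds broken (reactants):
    H–F: 2 × 557 = 1114
    Σ(broken) = 1114 kJ
  Bonds formed (products):
    F–F: 1 × 160 = 160
    H–H: 1 × 427 = 427
    Σ(formed) = 587 kJ
  ΔH_I = 1114 − 587 = +527 kJ
Reaction II:
  Bonds broken (reactants):
    C≡C: 1 × 817 = 817
    C–H: 2 × 418 = 836
    H–H: 2 × 427 = 854
    Σ(broken) = 2507 kJ
  Bonds formed (products):
    C–C: 1 × 355 = 355
    C–H: 6 × 418 = 2508
    Σ(formed) = 2863 kJ
  ΔH_II = 2507 − 2863 = −356 kJ
ΔH_I − ΔH_II = +883 kJ, so reaction II has the more negative ΔH; |ΔH_I − ΔH_II| = 883 kJ.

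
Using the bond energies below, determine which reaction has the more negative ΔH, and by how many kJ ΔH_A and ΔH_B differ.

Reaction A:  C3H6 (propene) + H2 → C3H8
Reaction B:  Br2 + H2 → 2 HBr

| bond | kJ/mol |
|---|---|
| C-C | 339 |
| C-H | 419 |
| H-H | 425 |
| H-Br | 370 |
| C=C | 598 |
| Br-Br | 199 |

Reaction A, by 38 kJ

Reaction A:
  Bonds broken (reactants):
    C-C: 1 × 339 = 339
    C-H: 6 × 419 = 2514
    C=C: 1 × 598 = 598
    H-H: 1 × 425 = 425
    Σ(broken) = 3876 kJ
  Bonds formed (products):
    C-C: 2 × 339 = 678
    C-H: 8 × 419 = 3352
    Σ(formed) = 4030 kJ
  ΔH_A = 3876 − 4030 = −154 kJ
Reaction B:
  Bonds broken (reactants):
    Br-Br: 1 × 199 = 199
    H-H: 1 × 425 = 425
    Σ(broken) = 624 kJ
  Bonds formed (products):
    H-Br: 2 × 370 = 740
    Σ(formed) = 740 kJ
  ΔH_B = 624 − 740 = −116 kJ
ΔH_A − ΔH_B = −38 kJ, so reaction A has the more negative ΔH; |ΔH_A − ΔH_B| = 38 kJ.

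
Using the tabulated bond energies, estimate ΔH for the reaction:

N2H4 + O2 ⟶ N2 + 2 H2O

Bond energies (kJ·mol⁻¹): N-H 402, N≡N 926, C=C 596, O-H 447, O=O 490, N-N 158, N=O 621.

ΔH ≈ −458 kJ

Bonds broken (reactants):
  N-H: 4 × 402 = 1608
  N-N: 1 × 158 = 158
  O=O: 1 × 490 = 490
  Σ(broken) = 2256 kJ
Bonds formed (products):
  N≡N: 1 × 926 = 926
  O-H: 4 × 447 = 1788
  Σ(formed) = 2714 kJ
ΔH = Σ(broken) − Σ(formed) = 2256 − 2714 = −458 kJ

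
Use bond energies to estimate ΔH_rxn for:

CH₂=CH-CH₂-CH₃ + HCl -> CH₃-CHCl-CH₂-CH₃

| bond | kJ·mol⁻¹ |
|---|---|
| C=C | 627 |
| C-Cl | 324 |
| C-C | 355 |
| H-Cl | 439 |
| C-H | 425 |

ΔH ≈ −38 kJ

Bonds broken (reactants):
  C-C: 2 × 355 = 710
  C-H: 8 × 425 = 3400
  C=C: 1 × 627 = 627
  H-Cl: 1 × 439 = 439
  Σ(broken) = 5176 kJ
Bonds formed (products):
  C-C: 3 × 355 = 1065
  C-Cl: 1 × 324 = 324
  C-H: 9 × 425 = 3825
  Σ(formed) = 5214 kJ
ΔH = Σ(broken) − Σ(formed) = 5176 − 5214 = −38 kJ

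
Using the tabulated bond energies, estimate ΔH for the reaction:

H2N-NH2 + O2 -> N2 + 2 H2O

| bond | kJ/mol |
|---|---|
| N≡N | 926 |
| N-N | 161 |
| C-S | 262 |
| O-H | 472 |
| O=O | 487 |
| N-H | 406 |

ΔH ≈ −542 kJ

Bonds broken (reactants):
  N-H: 4 × 406 = 1624
  N-N: 1 × 161 = 161
  O=O: 1 × 487 = 487
  Σ(broken) = 2272 kJ
Bonds formed (products):
  N≡N: 1 × 926 = 926
  O-H: 4 × 472 = 1888
  Σ(formed) = 2814 kJ
ΔH = Σ(broken) − Σ(formed) = 2272 − 2814 = −542 kJ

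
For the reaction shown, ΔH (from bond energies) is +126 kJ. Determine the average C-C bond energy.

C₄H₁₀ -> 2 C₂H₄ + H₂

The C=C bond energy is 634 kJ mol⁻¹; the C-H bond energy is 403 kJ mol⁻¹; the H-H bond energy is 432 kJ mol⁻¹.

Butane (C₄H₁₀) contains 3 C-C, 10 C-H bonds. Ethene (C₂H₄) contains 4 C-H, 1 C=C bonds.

D(C-C) ≈ 340 kJ/mol

Let D be the C-C bond energy.
Σ(broken) = 3×D + 10×403 = 4030 + 3D
Σ(formed) = 8×403 + 2×634 + 1×432 = 4924
ΔH = Σ(broken) − Σ(formed) = (4030 + 3D) − (4924) = −894 + 3D
Setting this equal to +126 kJ gives 3D = 1020, so D = 340 kJ/mol.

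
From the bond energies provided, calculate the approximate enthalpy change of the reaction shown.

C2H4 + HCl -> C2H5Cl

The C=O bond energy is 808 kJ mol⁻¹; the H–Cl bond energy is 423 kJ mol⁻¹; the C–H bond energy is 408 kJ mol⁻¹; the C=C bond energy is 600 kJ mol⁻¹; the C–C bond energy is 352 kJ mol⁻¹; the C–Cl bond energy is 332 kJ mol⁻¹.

ΔH ≈ −69 kJ

Bonds broken (reactants):
  C–H: 4 × 408 = 1632
  C=C: 1 × 600 = 600
  H–Cl: 1 × 423 = 423
  Σ(broken) = 2655 kJ
Bonds formed (products):
  C–C: 1 × 352 = 352
  C–Cl: 1 × 332 = 332
  C–H: 5 × 408 = 2040
  Σ(formed) = 2724 kJ
ΔH = Σ(broken) − Σ(formed) = 2655 − 2724 = −69 kJ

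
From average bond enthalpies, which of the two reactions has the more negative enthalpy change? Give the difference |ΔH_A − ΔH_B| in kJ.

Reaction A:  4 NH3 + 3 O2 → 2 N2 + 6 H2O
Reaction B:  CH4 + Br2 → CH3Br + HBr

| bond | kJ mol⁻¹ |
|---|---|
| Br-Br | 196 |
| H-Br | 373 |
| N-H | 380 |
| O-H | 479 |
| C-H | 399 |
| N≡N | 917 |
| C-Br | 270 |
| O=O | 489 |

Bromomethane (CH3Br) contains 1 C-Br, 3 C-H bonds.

Reaction A, by 1507 kJ

Reaction A:
  Bonds broken (reactants):
    N-H: 12 × 380 = 4560
    O=O: 3 × 489 = 1467
    Σ(broken) = 6027 kJ
  Bonds formed (products):
    N≡N: 2 × 917 = 1834
    O-H: 12 × 479 = 5748
    Σ(formed) = 7582 kJ
  ΔH_A = 6027 − 7582 = −1555 kJ
Reaction B:
  Bonds broken (reactants):
    Br-Br: 1 × 196 = 196
    C-H: 4 × 399 = 1596
    Σ(broken) = 1792 kJ
  Bonds formed (products):
    C-Br: 1 × 270 = 270
    C-H: 3 × 399 = 1197
    H-Br: 1 × 373 = 373
    Σ(formed) = 1840 kJ
  ΔH_B = 1792 − 1840 = −48 kJ
ΔH_A − ΔH_B = −1507 kJ, so reaction A has the more negative ΔH; |ΔH_A − ΔH_B| = 1507 kJ.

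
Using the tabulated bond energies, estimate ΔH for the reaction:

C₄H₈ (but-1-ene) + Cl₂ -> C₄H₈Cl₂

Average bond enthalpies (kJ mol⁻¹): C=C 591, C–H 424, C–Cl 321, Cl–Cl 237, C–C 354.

Bonds broken (reactants):
  C–C: 2 × 354 = 708
  C–H: 8 × 424 = 3392
  C=C: 1 × 591 = 591
  Cl–Cl: 1 × 237 = 237
  Σ(broken) = 4928 kJ
Bonds formed (products):
  C–C: 3 × 354 = 1062
  C–Cl: 2 × 321 = 642
  C–H: 8 × 424 = 3392
  Σ(formed) = 5096 kJ
ΔH = Σ(broken) − Σ(formed) = 4928 − 5096 = −168 kJ

ΔH ≈ −168 kJ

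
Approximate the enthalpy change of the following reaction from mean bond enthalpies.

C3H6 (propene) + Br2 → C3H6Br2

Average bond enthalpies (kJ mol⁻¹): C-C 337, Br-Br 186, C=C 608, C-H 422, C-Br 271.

Bonds broken (reactants):
  Br-Br: 1 × 186 = 186
  C-C: 1 × 337 = 337
  C-H: 6 × 422 = 2532
  C=C: 1 × 608 = 608
  Σ(broken) = 3663 kJ
Bonds formed (products):
  C-Br: 2 × 271 = 542
  C-C: 2 × 337 = 674
  C-H: 6 × 422 = 2532
  Σ(formed) = 3748 kJ
ΔH = Σ(broken) − Σ(formed) = 3663 − 3748 = −85 kJ

ΔH ≈ −85 kJ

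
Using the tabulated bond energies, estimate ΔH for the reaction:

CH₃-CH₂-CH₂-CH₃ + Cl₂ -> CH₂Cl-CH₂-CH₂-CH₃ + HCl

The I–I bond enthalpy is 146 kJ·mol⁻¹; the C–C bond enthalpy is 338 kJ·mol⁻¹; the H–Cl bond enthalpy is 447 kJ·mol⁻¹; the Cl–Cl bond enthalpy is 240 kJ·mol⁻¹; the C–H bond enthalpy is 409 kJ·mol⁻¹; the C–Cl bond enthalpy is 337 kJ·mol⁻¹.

ΔH ≈ −135 kJ

Bonds broken (reactants):
  C–C: 3 × 338 = 1014
  C–H: 10 × 409 = 4090
  Cl–Cl: 1 × 240 = 240
  Σ(broken) = 5344 kJ
Bonds formed (products):
  C–C: 3 × 338 = 1014
  C–Cl: 1 × 337 = 337
  C–H: 9 × 409 = 3681
  H–Cl: 1 × 447 = 447
  Σ(formed) = 5479 kJ
ΔH = Σ(broken) − Σ(formed) = 5344 − 5479 = −135 kJ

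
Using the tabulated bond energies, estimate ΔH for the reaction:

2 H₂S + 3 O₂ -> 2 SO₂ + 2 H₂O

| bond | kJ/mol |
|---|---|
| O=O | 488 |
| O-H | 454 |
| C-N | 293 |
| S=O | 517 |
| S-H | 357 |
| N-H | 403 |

Bonds broken (reactants):
  O=O: 3 × 488 = 1464
  S-H: 4 × 357 = 1428
  Σ(broken) = 2892 kJ
Bonds formed (products):
  O-H: 4 × 454 = 1816
  S=O: 4 × 517 = 2068
  Σ(formed) = 3884 kJ
ΔH = Σ(broken) − Σ(formed) = 2892 − 3884 = −992 kJ

ΔH ≈ −992 kJ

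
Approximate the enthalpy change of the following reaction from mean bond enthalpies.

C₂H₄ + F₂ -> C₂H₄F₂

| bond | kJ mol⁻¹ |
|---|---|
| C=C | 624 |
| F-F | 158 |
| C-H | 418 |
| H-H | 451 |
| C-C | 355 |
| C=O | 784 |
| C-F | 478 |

Bonds broken (reactants):
  C-H: 4 × 418 = 1672
  C=C: 1 × 624 = 624
  F-F: 1 × 158 = 158
  Σ(broken) = 2454 kJ
Bonds formed (products):
  C-C: 1 × 355 = 355
  C-F: 2 × 478 = 956
  C-H: 4 × 418 = 1672
  Σ(formed) = 2983 kJ
ΔH = Σ(broken) − Σ(formed) = 2454 − 2983 = −529 kJ

ΔH ≈ −529 kJ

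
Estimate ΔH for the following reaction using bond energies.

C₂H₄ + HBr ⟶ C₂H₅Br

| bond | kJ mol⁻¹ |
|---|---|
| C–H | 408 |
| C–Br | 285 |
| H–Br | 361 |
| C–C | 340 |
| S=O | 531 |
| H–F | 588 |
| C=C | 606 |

Bonds broken (reactants):
  C–H: 4 × 408 = 1632
  C=C: 1 × 606 = 606
  H–Br: 1 × 361 = 361
  Σ(broken) = 2599 kJ
Bonds formed (products):
  C–Br: 1 × 285 = 285
  C–C: 1 × 340 = 340
  C–H: 5 × 408 = 2040
  Σ(formed) = 2665 kJ
ΔH = Σ(broken) − Σ(formed) = 2599 − 2665 = −66 kJ

ΔH ≈ −66 kJ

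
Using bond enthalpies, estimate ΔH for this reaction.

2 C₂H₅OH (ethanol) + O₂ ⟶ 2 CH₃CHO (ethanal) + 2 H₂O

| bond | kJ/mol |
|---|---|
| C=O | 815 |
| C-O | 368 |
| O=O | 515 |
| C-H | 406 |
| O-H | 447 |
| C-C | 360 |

Bonds broken (reactants):
  C-C: 2 × 360 = 720
  C-H: 10 × 406 = 4060
  C-O: 2 × 368 = 736
  O-H: 2 × 447 = 894
  O=O: 1 × 515 = 515
  Σ(broken) = 6925 kJ
Bonds formed (products):
  C-C: 2 × 360 = 720
  C-H: 8 × 406 = 3248
  C=O: 2 × 815 = 1630
  O-H: 4 × 447 = 1788
  Σ(formed) = 7386 kJ
ΔH = Σ(broken) − Σ(formed) = 6925 − 7386 = −461 kJ

ΔH ≈ −461 kJ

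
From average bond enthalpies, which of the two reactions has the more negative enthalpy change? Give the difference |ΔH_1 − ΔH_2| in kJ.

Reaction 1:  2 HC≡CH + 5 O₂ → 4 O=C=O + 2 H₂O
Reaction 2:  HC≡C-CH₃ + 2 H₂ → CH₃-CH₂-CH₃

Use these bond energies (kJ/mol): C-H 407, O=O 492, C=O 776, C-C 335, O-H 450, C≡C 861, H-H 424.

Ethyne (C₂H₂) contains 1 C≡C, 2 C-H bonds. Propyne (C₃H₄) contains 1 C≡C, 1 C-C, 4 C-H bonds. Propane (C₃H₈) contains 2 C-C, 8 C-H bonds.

Reaction 1, by 1944 kJ

Reaction 1:
  Bonds broken (reactants):
    C≡C: 2 × 861 = 1722
    C-H: 4 × 407 = 1628
    O=O: 5 × 492 = 2460
    Σ(broken) = 5810 kJ
  Bonds formed (products):
    C=O: 8 × 776 = 6208
    O-H: 4 × 450 = 1800
    Σ(formed) = 8008 kJ
  ΔH_1 = 5810 − 8008 = −2198 kJ
Reaction 2:
  Bonds broken (reactants):
    C≡C: 1 × 861 = 861
    C-C: 1 × 335 = 335
    C-H: 4 × 407 = 1628
    H-H: 2 × 424 = 848
    Σ(broken) = 3672 kJ
  Bonds formed (products):
    C-C: 2 × 335 = 670
    C-H: 8 × 407 = 3256
    Σ(formed) = 3926 kJ
  ΔH_2 = 3672 − 3926 = −254 kJ
ΔH_1 − ΔH_2 = −1944 kJ, so reaction 1 has the more negative ΔH; |ΔH_1 − ΔH_2| = 1944 kJ.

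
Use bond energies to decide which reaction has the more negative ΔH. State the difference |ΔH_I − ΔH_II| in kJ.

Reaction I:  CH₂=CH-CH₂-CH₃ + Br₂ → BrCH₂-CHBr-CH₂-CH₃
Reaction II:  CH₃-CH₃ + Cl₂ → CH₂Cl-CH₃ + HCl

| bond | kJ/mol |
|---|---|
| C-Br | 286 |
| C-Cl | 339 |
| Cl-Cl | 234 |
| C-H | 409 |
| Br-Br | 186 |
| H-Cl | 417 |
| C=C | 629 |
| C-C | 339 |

Reaction II, by 17 kJ

Reaction I:
  Bonds broken (reactants):
    Br-Br: 1 × 186 = 186
    C-C: 2 × 339 = 678
    C-H: 8 × 409 = 3272
    C=C: 1 × 629 = 629
    Σ(broken) = 4765 kJ
  Bonds formed (products):
    C-Br: 2 × 286 = 572
    C-C: 3 × 339 = 1017
    C-H: 8 × 409 = 3272
    Σ(formed) = 4861 kJ
  ΔH_I = 4765 − 4861 = −96 kJ
Reaction II:
  Bonds broken (reactants):
    C-C: 1 × 339 = 339
    C-H: 6 × 409 = 2454
    Cl-Cl: 1 × 234 = 234
    Σ(broken) = 3027 kJ
  Bonds formed (products):
    C-C: 1 × 339 = 339
    C-Cl: 1 × 339 = 339
    C-H: 5 × 409 = 2045
    H-Cl: 1 × 417 = 417
    Σ(formed) = 3140 kJ
  ΔH_II = 3027 − 3140 = −113 kJ
ΔH_I − ΔH_II = +17 kJ, so reaction II has the more negative ΔH; |ΔH_I − ΔH_II| = 17 kJ.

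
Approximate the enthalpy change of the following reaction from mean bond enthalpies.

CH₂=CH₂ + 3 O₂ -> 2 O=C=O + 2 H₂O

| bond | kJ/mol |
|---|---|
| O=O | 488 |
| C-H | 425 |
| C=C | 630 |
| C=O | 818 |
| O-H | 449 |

ΔH ≈ −1274 kJ

Bonds broken (reactants):
  C-H: 4 × 425 = 1700
  C=C: 1 × 630 = 630
  O=O: 3 × 488 = 1464
  Σ(broken) = 3794 kJ
Bonds formed (products):
  C=O: 4 × 818 = 3272
  O-H: 4 × 449 = 1796
  Σ(formed) = 5068 kJ
ΔH = Σ(broken) − Σ(formed) = 3794 − 5068 = −1274 kJ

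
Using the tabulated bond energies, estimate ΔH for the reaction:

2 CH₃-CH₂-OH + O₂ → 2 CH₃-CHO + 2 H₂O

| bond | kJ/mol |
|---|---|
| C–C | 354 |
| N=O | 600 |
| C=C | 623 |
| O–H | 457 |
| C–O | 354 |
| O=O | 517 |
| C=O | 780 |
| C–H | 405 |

Bonds broken (reactants):
  C–C: 2 × 354 = 708
  C–H: 10 × 405 = 4050
  C–O: 2 × 354 = 708
  O–H: 2 × 457 = 914
  O=O: 1 × 517 = 517
  Σ(broken) = 6897 kJ
Bonds formed (products):
  C–C: 2 × 354 = 708
  C–H: 8 × 405 = 3240
  C=O: 2 × 780 = 1560
  O–H: 4 × 457 = 1828
  Σ(formed) = 7336 kJ
ΔH = Σ(broken) − Σ(formed) = 6897 − 7336 = −439 kJ

ΔH ≈ −439 kJ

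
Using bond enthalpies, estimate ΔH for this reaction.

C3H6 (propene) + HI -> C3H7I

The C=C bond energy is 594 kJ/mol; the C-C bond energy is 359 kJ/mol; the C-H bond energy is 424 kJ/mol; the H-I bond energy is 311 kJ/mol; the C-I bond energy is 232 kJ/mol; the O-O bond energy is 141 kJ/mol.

Bonds broken (reactants):
  C-C: 1 × 359 = 359
  C-H: 6 × 424 = 2544
  C=C: 1 × 594 = 594
  H-I: 1 × 311 = 311
  Σ(broken) = 3808 kJ
Bonds formed (products):
  C-C: 2 × 359 = 718
  C-H: 7 × 424 = 2968
  C-I: 1 × 232 = 232
  Σ(formed) = 3918 kJ
ΔH = Σ(broken) − Σ(formed) = 3808 − 3918 = −110 kJ

ΔH ≈ −110 kJ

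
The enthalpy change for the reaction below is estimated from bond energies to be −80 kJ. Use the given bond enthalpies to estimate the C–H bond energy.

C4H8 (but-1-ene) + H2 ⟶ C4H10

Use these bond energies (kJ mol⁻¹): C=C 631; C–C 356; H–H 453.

Let D be the C–H bond energy.
Σ(broken) = 2×356 + 8×D + 1×631 + 1×453 = 1796 + 8D
Σ(formed) = 3×356 + 10×D = 1068 + 10D
ΔH = Σ(broken) − Σ(formed) = (1796 + 8D) − (1068 + 10D) = +728 − 2D
Setting this equal to −80 kJ gives 2D = 808, so D = 404 kJ/mol.

D(C–H) ≈ 404 kJ/mol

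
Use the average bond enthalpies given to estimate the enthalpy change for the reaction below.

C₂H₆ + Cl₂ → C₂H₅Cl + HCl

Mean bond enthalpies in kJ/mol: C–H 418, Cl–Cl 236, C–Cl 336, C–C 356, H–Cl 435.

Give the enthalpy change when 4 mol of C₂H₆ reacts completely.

Bonds broken (reactants):
  C–C: 1 × 356 = 356
  C–H: 6 × 418 = 2508
  Cl–Cl: 1 × 236 = 236
  Σ(broken) = 3100 kJ
Bonds formed (products):
  C–C: 1 × 356 = 356
  C–Cl: 1 × 336 = 336
  C–H: 5 × 418 = 2090
  H–Cl: 1 × 435 = 435
  Σ(formed) = 3217 kJ
ΔH = Σ(broken) − Σ(formed) = 3100 − 3217 = −117 kJ
For 4× the reaction as written: 4 × (−117) = −468 kJ

ΔH = −468 kJ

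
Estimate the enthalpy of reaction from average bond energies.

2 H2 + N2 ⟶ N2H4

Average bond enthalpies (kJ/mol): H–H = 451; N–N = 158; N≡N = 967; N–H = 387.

Bonds broken (reactants):
  H–H: 2 × 451 = 902
  N≡N: 1 × 967 = 967
  Σ(broken) = 1869 kJ
Bonds formed (products):
  N–H: 4 × 387 = 1548
  N–N: 1 × 158 = 158
  Σ(formed) = 1706 kJ
ΔH = Σ(broken) − Σ(formed) = 1869 − 1706 = +163 kJ

ΔH ≈ +163 kJ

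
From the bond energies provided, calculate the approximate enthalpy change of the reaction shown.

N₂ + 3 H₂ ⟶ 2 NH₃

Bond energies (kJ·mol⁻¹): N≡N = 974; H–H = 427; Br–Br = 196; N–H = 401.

Bonds broken (reactants):
  H–H: 3 × 427 = 1281
  N≡N: 1 × 974 = 974
  Σ(broken) = 2255 kJ
Bonds formed (products):
  N–H: 6 × 401 = 2406
  Σ(formed) = 2406 kJ
ΔH = Σ(broken) − Σ(formed) = 2255 − 2406 = −151 kJ

ΔH ≈ −151 kJ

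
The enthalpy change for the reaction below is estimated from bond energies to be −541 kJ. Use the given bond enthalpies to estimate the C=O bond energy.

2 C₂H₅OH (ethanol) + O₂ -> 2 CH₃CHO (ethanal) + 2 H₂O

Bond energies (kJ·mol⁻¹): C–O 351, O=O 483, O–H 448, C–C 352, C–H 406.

Let D be the C=O bond energy.
Σ(broken) = 2×352 + 10×406 + 2×351 + 2×448 + 1×483 = 6845
Σ(formed) = 2×352 + 8×406 + 2×D + 4×448 = 5744 + 2D
ΔH = Σ(broken) − Σ(formed) = (6845) − (5744 + 2D) = +1101 − 2D
Setting this equal to −541 kJ gives 2D = 1642, so D = 821 kJ/mol.

D(C=O) ≈ 821 kJ/mol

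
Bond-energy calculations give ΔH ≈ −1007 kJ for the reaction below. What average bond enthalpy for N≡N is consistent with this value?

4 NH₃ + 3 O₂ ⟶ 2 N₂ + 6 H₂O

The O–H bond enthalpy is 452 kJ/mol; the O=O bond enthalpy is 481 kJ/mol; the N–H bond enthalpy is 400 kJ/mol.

D(N≡N) ≈ 913 kJ/mol

Let D be the N≡N bond energy.
Σ(broken) = 12×400 + 3×481 = 6243
Σ(formed) = 2×D + 12×452 = 5424 + 2D
ΔH = Σ(broken) − Σ(formed) = (6243) − (5424 + 2D) = +819 − 2D
Setting this equal to −1007 kJ gives 2D = 1826, so D = 913 kJ/mol.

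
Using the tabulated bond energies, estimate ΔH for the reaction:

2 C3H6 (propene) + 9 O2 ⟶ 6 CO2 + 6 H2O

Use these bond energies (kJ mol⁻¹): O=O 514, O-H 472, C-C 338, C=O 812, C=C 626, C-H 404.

Bonds broken (reactants):
  C-C: 2 × 338 = 676
  C-H: 12 × 404 = 4848
  C=C: 2 × 626 = 1252
  O=O: 9 × 514 = 4626
  Σ(broken) = 11402 kJ
Bonds formed (products):
  C=O: 12 × 812 = 9744
  O-H: 12 × 472 = 5664
  Σ(formed) = 15408 kJ
ΔH = Σ(broken) − Σ(formed) = 11402 − 15408 = −4006 kJ

ΔH ≈ −4006 kJ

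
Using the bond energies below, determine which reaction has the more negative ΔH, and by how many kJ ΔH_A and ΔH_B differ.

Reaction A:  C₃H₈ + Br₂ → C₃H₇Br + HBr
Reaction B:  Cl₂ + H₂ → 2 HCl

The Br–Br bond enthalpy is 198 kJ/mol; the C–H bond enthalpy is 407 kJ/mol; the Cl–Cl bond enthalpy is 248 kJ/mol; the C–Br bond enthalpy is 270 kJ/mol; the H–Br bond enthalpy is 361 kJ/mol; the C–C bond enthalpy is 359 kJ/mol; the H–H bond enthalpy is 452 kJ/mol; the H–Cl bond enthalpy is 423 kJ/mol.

Reaction B, by 120 kJ

Reaction A:
  Bonds broken (reactants):
    Br–Br: 1 × 198 = 198
    C–C: 2 × 359 = 718
    C–H: 8 × 407 = 3256
    Σ(broken) = 4172 kJ
  Bonds formed (products):
    C–Br: 1 × 270 = 270
    C–C: 2 × 359 = 718
    C–H: 7 × 407 = 2849
    H–Br: 1 × 361 = 361
    Σ(formed) = 4198 kJ
  ΔH_A = 4172 − 4198 = −26 kJ
Reaction B:
  Bonds broken (reactants):
    Cl–Cl: 1 × 248 = 248
    H–H: 1 × 452 = 452
    Σ(broken) = 700 kJ
  Bonds formed (products):
    H–Cl: 2 × 423 = 846
    Σ(formed) = 846 kJ
  ΔH_B = 700 − 846 = −146 kJ
ΔH_A − ΔH_B = +120 kJ, so reaction B has the more negative ΔH; |ΔH_A − ΔH_B| = 120 kJ.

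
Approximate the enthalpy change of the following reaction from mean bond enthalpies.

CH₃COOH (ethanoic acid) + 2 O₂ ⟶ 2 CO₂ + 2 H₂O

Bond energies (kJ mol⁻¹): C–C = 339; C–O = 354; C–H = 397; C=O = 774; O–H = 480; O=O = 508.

ΔH ≈ −862 kJ

Bonds broken (reactants):
  C–C: 1 × 339 = 339
  C–H: 3 × 397 = 1191
  C–O: 1 × 354 = 354
  C=O: 1 × 774 = 774
  O–H: 1 × 480 = 480
  O=O: 2 × 508 = 1016
  Σ(broken) = 4154 kJ
Bonds formed (products):
  C=O: 4 × 774 = 3096
  O–H: 4 × 480 = 1920
  Σ(formed) = 5016 kJ
ΔH = Σ(broken) − Σ(formed) = 4154 − 5016 = −862 kJ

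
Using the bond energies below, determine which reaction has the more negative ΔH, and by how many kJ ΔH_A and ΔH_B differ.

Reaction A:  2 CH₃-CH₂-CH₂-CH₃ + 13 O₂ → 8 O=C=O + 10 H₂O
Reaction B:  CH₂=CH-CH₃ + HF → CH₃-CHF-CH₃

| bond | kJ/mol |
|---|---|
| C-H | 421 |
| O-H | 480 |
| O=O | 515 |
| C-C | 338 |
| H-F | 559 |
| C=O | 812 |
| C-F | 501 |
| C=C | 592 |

Reaction A:
  Bonds broken (reactants):
    C-C: 6 × 338 = 2028
    C-H: 20 × 421 = 8420
    O=O: 13 × 515 = 6695
    Σ(broken) = 17143 kJ
  Bonds formed (products):
    C=O: 16 × 812 = 12992
    O-H: 20 × 480 = 9600
    Σ(formed) = 22592 kJ
  ΔH_A = 17143 − 22592 = −5449 kJ
Reaction B:
  Bonds broken (reactants):
    C-C: 1 × 338 = 338
    C-H: 6 × 421 = 2526
    C=C: 1 × 592 = 592
    H-F: 1 × 559 = 559
    Σ(broken) = 4015 kJ
  Bonds formed (products):
    C-C: 2 × 338 = 676
    C-F: 1 × 501 = 501
    C-H: 7 × 421 = 2947
    Σ(formed) = 4124 kJ
  ΔH_B = 4015 − 4124 = −109 kJ
ΔH_A − ΔH_B = −5340 kJ, so reaction A has the more negative ΔH; |ΔH_A − ΔH_B| = 5340 kJ.

Reaction A, by 5340 kJ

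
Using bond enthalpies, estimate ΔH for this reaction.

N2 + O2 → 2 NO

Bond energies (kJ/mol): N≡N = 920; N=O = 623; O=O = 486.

ΔH ≈ +160 kJ

Bonds broken (reactants):
  N≡N: 1 × 920 = 920
  O=O: 1 × 486 = 486
  Σ(broken) = 1406 kJ
Bonds formed (products):
  N=O: 2 × 623 = 1246
  Σ(formed) = 1246 kJ
ΔH = Σ(broken) − Σ(formed) = 1406 − 1246 = +160 kJ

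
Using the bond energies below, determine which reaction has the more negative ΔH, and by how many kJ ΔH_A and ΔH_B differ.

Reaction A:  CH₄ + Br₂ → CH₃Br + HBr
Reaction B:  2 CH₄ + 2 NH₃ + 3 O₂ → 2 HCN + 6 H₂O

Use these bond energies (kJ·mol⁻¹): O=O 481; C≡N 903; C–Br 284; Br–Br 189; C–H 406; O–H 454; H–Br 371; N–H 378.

Reaction B, by 1047 kJ

Reaction A:
  Bonds broken (reactants):
    Br–Br: 1 × 189 = 189
    C–H: 4 × 406 = 1624
    Σ(broken) = 1813 kJ
  Bonds formed (products):
    C–Br: 1 × 284 = 284
    C–H: 3 × 406 = 1218
    H–Br: 1 × 371 = 371
    Σ(formed) = 1873 kJ
  ΔH_A = 1813 − 1873 = −60 kJ
Reaction B:
  Bonds broken (reactants):
    C–H: 8 × 406 = 3248
    N–H: 6 × 378 = 2268
    O=O: 3 × 481 = 1443
    Σ(broken) = 6959 kJ
  Bonds formed (products):
    C≡N: 2 × 903 = 1806
    C–H: 2 × 406 = 812
    O–H: 12 × 454 = 5448
    Σ(formed) = 8066 kJ
  ΔH_B = 6959 − 8066 = −1107 kJ
ΔH_A − ΔH_B = +1047 kJ, so reaction B has the more negative ΔH; |ΔH_A − ΔH_B| = 1047 kJ.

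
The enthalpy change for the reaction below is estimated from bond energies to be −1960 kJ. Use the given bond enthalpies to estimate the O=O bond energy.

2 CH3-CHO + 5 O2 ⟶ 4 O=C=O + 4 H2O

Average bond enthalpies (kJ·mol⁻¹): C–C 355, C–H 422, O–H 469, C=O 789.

Let D be the O=O bond energy.
Σ(broken) = 2×355 + 8×422 + 2×789 + 5×D = 5664 + 5D
Σ(formed) = 8×789 + 8×469 = 10064
ΔH = Σ(broken) − Σ(formed) = (5664 + 5D) − (10064) = −4400 + 5D
Setting this equal to −1960 kJ gives 5D = 2440, so D = 488 kJ/mol.

D(O=O) ≈ 488 kJ/mol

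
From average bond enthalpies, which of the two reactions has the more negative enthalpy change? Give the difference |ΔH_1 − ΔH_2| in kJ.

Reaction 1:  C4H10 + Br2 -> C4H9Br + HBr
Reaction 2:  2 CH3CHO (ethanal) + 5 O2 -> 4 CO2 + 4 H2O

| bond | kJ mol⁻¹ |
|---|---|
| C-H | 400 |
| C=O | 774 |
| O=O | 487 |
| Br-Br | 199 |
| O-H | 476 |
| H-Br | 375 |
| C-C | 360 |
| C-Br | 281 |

Reaction 2, by 2040 kJ

Reaction 1:
  Bonds broken (reactants):
    Br-Br: 1 × 199 = 199
    C-C: 3 × 360 = 1080
    C-H: 10 × 400 = 4000
    Σ(broken) = 5279 kJ
  Bonds formed (products):
    C-Br: 1 × 281 = 281
    C-C: 3 × 360 = 1080
    C-H: 9 × 400 = 3600
    H-Br: 1 × 375 = 375
    Σ(formed) = 5336 kJ
  ΔH_1 = 5279 − 5336 = −57 kJ
Reaction 2:
  Bonds broken (reactants):
    C-C: 2 × 360 = 720
    C-H: 8 × 400 = 3200
    C=O: 2 × 774 = 1548
    O=O: 5 × 487 = 2435
    Σ(broken) = 7903 kJ
  Bonds formed (products):
    C=O: 8 × 774 = 6192
    O-H: 8 × 476 = 3808
    Σ(formed) = 10000 kJ
  ΔH_2 = 7903 − 10000 = −2097 kJ
ΔH_1 − ΔH_2 = +2040 kJ, so reaction 2 has the more negative ΔH; |ΔH_1 − ΔH_2| = 2040 kJ.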